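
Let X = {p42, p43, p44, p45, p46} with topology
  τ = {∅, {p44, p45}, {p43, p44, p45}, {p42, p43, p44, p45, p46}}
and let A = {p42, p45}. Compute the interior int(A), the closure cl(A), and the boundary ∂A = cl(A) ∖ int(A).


int(A) = ∅, cl(A) = {p42, p43, p44, p45, p46}, ∂A = {p42, p43, p44, p45, p46}.

Closed sets in (X, τ) are complements of opens:
  closed(X, τ) = {∅, {p42, p46}, {p42, p43, p46}, {p42, p43, p44, p45, p46}}.
int(A) = ⋃ {U ∈ τ : U ⊆ A}. Opens contained in A: ∅.
Taking the union of these: int(A) = ∅.
cl(A) = ⋂ {C closed : A ⊆ C}. Closed sets containing A: {p42, p43, p44, p45, p46}.
Intersecting these: cl(A) = {p42, p43, p44, p45, p46}.
∂A = cl(A) ∖ int(A) = {p42, p43, p44, p45, p46} ∖ ∅ = {p42, p43, p44, p45, p46}.


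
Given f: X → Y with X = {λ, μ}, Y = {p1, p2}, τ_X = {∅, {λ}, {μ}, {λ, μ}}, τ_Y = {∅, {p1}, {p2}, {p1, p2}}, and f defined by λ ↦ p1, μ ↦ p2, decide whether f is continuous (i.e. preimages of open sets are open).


f IS continuous.

Compute f^{-1}(U) for each U ∈ τ_Y:
  U = ∅: f^{-1}(U) = ∅ ∈ τ_X ✓.
  U = {p1}: f^{-1}(U) = {λ} ∈ τ_X ✓.
  U = {p2}: f^{-1}(U) = {μ} ∈ τ_X ✓.
  U = {p1, p2}: f^{-1}(U) = {λ, μ} ∈ τ_X ✓.
Every preimage lies in τ_X, so f IS continuous.


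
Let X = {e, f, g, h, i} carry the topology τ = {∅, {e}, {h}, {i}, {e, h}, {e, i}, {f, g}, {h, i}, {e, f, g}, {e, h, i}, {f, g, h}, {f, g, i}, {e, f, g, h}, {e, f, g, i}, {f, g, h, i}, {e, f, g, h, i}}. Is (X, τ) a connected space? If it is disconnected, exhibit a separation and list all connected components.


(X, τ) is disconnected; components = [{e}, {h}, {i}, {f, g}].

Find clopen sets (U ∈ τ with X ∖ U ∈ τ):
  U = ∅, X ∖ U = {e, f, g, h, i} — both open, so U is clopen.
  U = {e}, X ∖ U = {f, g, h, i} — both open, so U is clopen.
  U = {h}, X ∖ U = {e, f, g, i} — both open, so U is clopen.
  U = {i}, X ∖ U = {e, f, g, h} — both open, so U is clopen.
  U = {e, h}, X ∖ U = {f, g, i} — both open, so U is clopen.
  U = {e, i}, X ∖ U = {f, g, h} — both open, so U is clopen.
  U = {f, g}, X ∖ U = {e, h, i} — both open, so U is clopen.
  U = {h, i}, X ∖ U = {e, f, g} — both open, so U is clopen.
  U = {e, f, g}, X ∖ U = {h, i} — both open, so U is clopen.
  U = {e, h, i}, X ∖ U = {f, g} — both open, so U is clopen.
  U = {f, g, h}, X ∖ U = {e, i} — both open, so U is clopen.
  U = {f, g, i}, X ∖ U = {e, h} — both open, so U is clopen.
  U = {e, f, g, h}, X ∖ U = {i} — both open, so U is clopen.
  U = {e, f, g, i}, X ∖ U = {h} — both open, so U is clopen.
  U = {f, g, h, i}, X ∖ U = {e} — both open, so U is clopen.
  U = {e, f, g, h, i}, X ∖ U = ∅ — both open, so U is clopen.
Nontrivial clopen(s) exist: e.g. {e}. So (X, τ) is disconnected.
Compute connected components by grouping points that agree on all clopens:
  component: {e}
  component: {h}
  component: {i}
  component: {f, g}


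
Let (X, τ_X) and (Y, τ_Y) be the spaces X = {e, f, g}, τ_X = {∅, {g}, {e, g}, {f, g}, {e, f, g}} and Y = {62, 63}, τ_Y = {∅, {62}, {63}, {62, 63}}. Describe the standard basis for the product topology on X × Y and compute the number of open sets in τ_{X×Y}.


Basis B = {∅ × ∅, {g} × {62}, {g} × {63}, {e, g} × {62}, {e, g} × {63}, {f, g} × {62}, {f, g} × {63}, {g} × {62, 63}, {e, f, g} × {62}, {e, f, g} × {63}, {e, g} × {62, 63}, {f, g} × {62, 63}, {e, f, g} × {62, 63}}; |τ_{X×Y}| = 25.

Enumerate products U × V with U ∈ τ_X, V ∈ τ_Y (deduplicated):
  ∅ × ∅ = {} (∅)
  {g} × {62} = {(g,62)}
  {g} × {63} = {(g,63)}
  {e, g} × {62} = {(e,62), (g,62)}
  {e, g} × {63} = {(e,63), (g,63)}
  {f, g} × {62} = {(f,62), (g,62)}
  {f, g} × {63} = {(f,63), (g,63)}
  {g} × {62, 63} = {(g,62), (g,63)}
  {e, f, g} × {62} = {(e,62), (f,62), (g,62)}
  {e, f, g} × {63} = {(e,63), (f,63), (g,63)}
  {e, g} × {62, 63} = {(e,62), (e,63), (g,62), (g,63)}
  {f, g} × {62, 63} = {(f,62), (f,63), (g,62), (g,63)}
  {e, f, g} × {62, 63} = {(e,62), (e,63), (f,62), (f,63), (g,62), (g,63)}
These 13 distinct sets form the basis B.
Close under arbitrary unions to get τ_{X×Y}; counting gives |τ_{X×Y}| = 25.


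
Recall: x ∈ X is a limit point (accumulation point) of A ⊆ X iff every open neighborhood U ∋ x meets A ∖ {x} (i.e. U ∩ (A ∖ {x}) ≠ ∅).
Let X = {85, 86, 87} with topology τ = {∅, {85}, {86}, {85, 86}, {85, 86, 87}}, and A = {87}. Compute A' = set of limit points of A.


A' = ∅

For each x ∈ X, list the open sets U ∈ τ with x ∈ U, then check whether U ∩ (A ∖ {x}) ≠ ∅ for every such U.
  x = 85: open {85} ∋ x has {85} ∩ (A ∖ {85}) = ∅, so x is NOT a limit point.
  x = 86: open {86} ∋ x has {86} ∩ (A ∖ {86}) = ∅, so x is NOT a limit point.
  x = 87: open {85, 86, 87} ∋ x has {85, 86, 87} ∩ (A ∖ {87}) = ∅, so x is NOT a limit point.
Collecting: A' = ∅.


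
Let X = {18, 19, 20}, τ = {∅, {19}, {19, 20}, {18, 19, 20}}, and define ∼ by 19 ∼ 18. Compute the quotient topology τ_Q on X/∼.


X/∼ = {[18=19], [20]}; |τ_Q| = 2.

Equivalence classes: [18=19], [20].
Quotient map π: X → X/∼ sends 18 ↦ [18=19], 19 ↦ [18=19], 20 ↦ [20].
For each subset V ⊆ X/∼, compute π^{-1}(V) ⊆ X and check whether π^{-1}(V) ∈ τ. V is open in τ_Q iff π^{-1}(V) ∈ τ.
  V = {}: π^{-1}(V) = ∅ ∈ τ ✓.
  V = {[18=19]}: π^{-1}(V) = {18, 19} ∉ τ ✗.
  V = {[20]}: π^{-1}(V) = {20} ∉ τ ✗.
  V = {[18=19], [20]}: π^{-1}(V) = {18, 19, 20} ∈ τ ✓.
Open sets in the quotient: τ_Q = {{}, {[18=19], [20]}} (2 elements).


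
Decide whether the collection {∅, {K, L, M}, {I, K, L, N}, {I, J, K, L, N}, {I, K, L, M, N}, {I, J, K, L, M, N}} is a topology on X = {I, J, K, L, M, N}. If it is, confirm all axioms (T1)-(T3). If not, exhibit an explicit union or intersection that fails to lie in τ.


τ is NOT a topology on X.

Axiom (T1): ∅ ∈ τ? Yes; X ∈ τ? Yes.
Axiom (T2/T3): check pairwise unions and intersections of members of τ.
Counterexample for (T3): {K, L, M} ∩ {I, K, L, N} = {K, L} ∉ τ. Therefore τ is NOT a topology.


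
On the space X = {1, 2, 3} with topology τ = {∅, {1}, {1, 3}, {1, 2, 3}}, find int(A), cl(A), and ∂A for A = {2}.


int(A) = ∅, cl(A) = {2}, ∂A = {2}.

Closed sets in (X, τ) are complements of opens:
  closed(X, τ) = {∅, {2}, {2, 3}, {1, 2, 3}}.
int(A) = ⋃ {U ∈ τ : U ⊆ A}. Opens contained in A: ∅.
Taking the union of these: int(A) = ∅.
cl(A) = ⋂ {C closed : A ⊆ C}. Closed sets containing A: {2}, {2, 3}, {1, 2, 3}.
Intersecting these: cl(A) = {2}.
∂A = cl(A) ∖ int(A) = {2} ∖ ∅ = {2}.


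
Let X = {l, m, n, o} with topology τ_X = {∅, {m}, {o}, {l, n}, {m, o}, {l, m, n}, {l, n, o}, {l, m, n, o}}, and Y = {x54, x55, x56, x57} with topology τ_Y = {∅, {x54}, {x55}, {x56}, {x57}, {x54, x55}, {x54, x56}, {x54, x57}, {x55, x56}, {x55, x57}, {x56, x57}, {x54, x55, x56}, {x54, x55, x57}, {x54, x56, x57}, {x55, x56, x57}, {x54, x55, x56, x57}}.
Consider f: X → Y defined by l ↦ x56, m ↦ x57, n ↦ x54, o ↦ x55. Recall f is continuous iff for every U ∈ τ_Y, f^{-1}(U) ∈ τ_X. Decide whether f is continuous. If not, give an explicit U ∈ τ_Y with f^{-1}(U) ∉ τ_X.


f is NOT continuous.

Compute f^{-1}(U) for each U ∈ τ_Y:
  U = ∅: f^{-1}(U) = ∅ ∈ τ_X ✓.
  U = {x54}: f^{-1}(U) = {n} ∉ τ_X ✗.
  U = {x55}: f^{-1}(U) = {o} ∈ τ_X ✓.
  U = {x56}: f^{-1}(U) = {l} ∉ τ_X ✗.
  U = {x57}: f^{-1}(U) = {m} ∈ τ_X ✓.
  U = {x54, x55}: f^{-1}(U) = {n, o} ∉ τ_X ✗.
  U = {x54, x56}: f^{-1}(U) = {l, n} ∈ τ_X ✓.
  U = {x54, x57}: f^{-1}(U) = {m, n} ∉ τ_X ✗.
  U = {x55, x56}: f^{-1}(U) = {l, o} ∉ τ_X ✗.
  U = {x55, x57}: f^{-1}(U) = {m, o} ∈ τ_X ✓.
  U = {x56, x57}: f^{-1}(U) = {l, m} ∉ τ_X ✗.
  U = {x54, x55, x56}: f^{-1}(U) = {l, n, o} ∈ τ_X ✓.
  U = {x54, x55, x57}: f^{-1}(U) = {m, n, o} ∉ τ_X ✗.
  U = {x54, x56, x57}: f^{-1}(U) = {l, m, n} ∈ τ_X ✓.
  U = {x55, x56, x57}: f^{-1}(U) = {l, m, o} ∉ τ_X ✗.
  U = {x54, x55, x56, x57}: f^{-1}(U) = {l, m, n, o} ∈ τ_X ✓.
Found U = {x54} with f^{-1}(U) = {n} not in τ_X. Therefore f is NOT continuous.


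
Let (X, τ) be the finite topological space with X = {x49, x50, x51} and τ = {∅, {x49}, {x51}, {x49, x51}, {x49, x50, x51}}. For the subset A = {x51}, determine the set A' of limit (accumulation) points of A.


A' = {x50}

For each x ∈ X, list the open sets U ∈ τ with x ∈ U, then check whether U ∩ (A ∖ {x}) ≠ ∅ for every such U.
  x = x49: open {x49} ∋ x has {x49} ∩ (A ∖ {x49}) = ∅, so x is NOT a limit point.
  x = x50: opens ∋ x are {x49, x50, x51}; each meets A ∖ {x50}, so x IS a limit point.
  x = x51: open {x51} ∋ x has {x51} ∩ (A ∖ {x51}) = ∅, so x is NOT a limit point.
Collecting: A' = {x50}.


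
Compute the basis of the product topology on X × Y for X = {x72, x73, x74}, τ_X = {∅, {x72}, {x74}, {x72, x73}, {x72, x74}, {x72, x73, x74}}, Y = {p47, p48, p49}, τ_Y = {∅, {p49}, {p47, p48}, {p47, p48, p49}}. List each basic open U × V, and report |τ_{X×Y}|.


Basis B = {∅ × ∅, {x72} × {p49}, {x74} × {p49}, {x72} × {p47, p48}, {x72, x73} × {p49}, {x72, x74} × {p49}, {x74} × {p47, p48}, {x72} × {p47, p48, p49}, {x72, x73, x74} × {p49}, {x74} × {p47, p48, p49}, {x72, x73} × {p47, p48}, {x72, x74} × {p47, p48}, {x72, x73} × {p47, p48, p49}, {x72, x74} × {p47, p48, p49}, {x72, x73, x74} × {p47, p48}, {x72, x73, x74} × {p47, p48, p49}}; |τ_{X×Y}| = 36.

Enumerate products U × V with U ∈ τ_X, V ∈ τ_Y (deduplicated):
  ∅ × ∅ = {} (∅)
  {x72} × {p49} = {(x72,p49)}
  {x74} × {p49} = {(x74,p49)}
  {x72} × {p47, p48} = {(x72,p47), (x72,p48)}
  {x72, x73} × {p49} = {(x72,p49), (x73,p49)}
  {x72, x74} × {p49} = {(x72,p49), (x74,p49)}
  {x74} × {p47, p48} = {(x74,p47), (x74,p48)}
  {x72} × {p47, p48, p49} = {(x72,p47), (x72,p48), (x72,p49)}
  {x72, x73, x74} × {p49} = {(x72,p49), (x73,p49), (x74,p49)}
  {x74} × {p47, p48, p49} = {(x74,p47), (x74,p48), (x74,p49)}
  {x72, x73} × {p47, p48} = {(x72,p47), (x72,p48), (x73,p47), (x73,p48)}
  {x72, x74} × {p47, p48} = {(x72,p47), (x72,p48), (x74,p47), (x74,p48)}
  {x72, x73} × {p47, p48, p49} = {(x72,p47), (x72,p48), (x72,p49), (x73,p47), (x73,p48), (x73,p49)}
  {x72, x74} × {p47, p48, p49} = {(x72,p47), (x72,p48), (x72,p49), (x74,p47), (x74,p48), (x74,p49)}
  {x72, x73, x74} × {p47, p48} = {(x72,p47), (x72,p48), (x73,p47), (x73,p48), (x74,p47), (x74,p48)}
  {x72, x73, x74} × {p47, p48, p49} = {(x72,p47), (x72,p48), (x72,p49), (x73,p47), (x73,p48), (x73,p49), (x74,p47), (x74,p48), (x74,p49)}
These 16 distinct sets form the basis B.
Close under arbitrary unions to get τ_{X×Y}; counting gives |τ_{X×Y}| = 36.


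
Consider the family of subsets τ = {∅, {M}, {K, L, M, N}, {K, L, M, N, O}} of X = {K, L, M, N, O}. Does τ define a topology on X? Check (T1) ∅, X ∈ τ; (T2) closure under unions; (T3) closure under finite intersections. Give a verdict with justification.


τ IS a topology on X.

Axiom (T1): ∅ ∈ τ? Yes; X ∈ τ? Yes.
Axiom (T2/T3): check pairwise unions and intersections of members of τ.
All pairwise intersections and unions checked — each lies in τ. Therefore τ satisfies (T1), (T2), (T3): it IS a topology on X.


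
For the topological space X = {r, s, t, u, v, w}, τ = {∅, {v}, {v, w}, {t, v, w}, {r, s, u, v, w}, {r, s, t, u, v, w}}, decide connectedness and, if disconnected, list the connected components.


(X, τ) is connected.

Find clopen sets (U ∈ τ with X ∖ U ∈ τ):
  U = ∅, X ∖ U = {r, s, t, u, v, w} — both open, so U is clopen.
  U = {r, s, t, u, v, w}, X ∖ U = ∅ — both open, so U is clopen.
Only trivial clopens (∅ and X) exist, so (X, τ) is connected.
Compute connected components by grouping points that agree on all clopens:
  component: {r, s, t, u, v, w}


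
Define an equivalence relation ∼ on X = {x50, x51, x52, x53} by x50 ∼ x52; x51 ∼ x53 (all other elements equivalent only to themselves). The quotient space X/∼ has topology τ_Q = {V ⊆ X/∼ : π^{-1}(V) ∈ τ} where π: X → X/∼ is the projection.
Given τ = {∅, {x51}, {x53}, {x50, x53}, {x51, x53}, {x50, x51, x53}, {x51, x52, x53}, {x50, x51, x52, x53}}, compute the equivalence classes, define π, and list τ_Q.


X/∼ = {[x50=x52], [x51=x53]}; |τ_Q| = 3.

Equivalence classes: [x50=x52], [x51=x53].
Quotient map π: X → X/∼ sends x50 ↦ [x50=x52], x51 ↦ [x51=x53], x52 ↦ [x50=x52], x53 ↦ [x51=x53].
For each subset V ⊆ X/∼, compute π^{-1}(V) ⊆ X and check whether π^{-1}(V) ∈ τ. V is open in τ_Q iff π^{-1}(V) ∈ τ.
  V = {}: π^{-1}(V) = ∅ ∈ τ ✓.
  V = {[x50=x52]}: π^{-1}(V) = {x50, x52} ∉ τ ✗.
  V = {[x51=x53]}: π^{-1}(V) = {x51, x53} ∈ τ ✓.
  V = {[x50=x52], [x51=x53]}: π^{-1}(V) = {x50, x51, x52, x53} ∈ τ ✓.
Open sets in the quotient: τ_Q = {{}, {[x51=x53]}, {[x50=x52], [x51=x53]}} (3 elements).


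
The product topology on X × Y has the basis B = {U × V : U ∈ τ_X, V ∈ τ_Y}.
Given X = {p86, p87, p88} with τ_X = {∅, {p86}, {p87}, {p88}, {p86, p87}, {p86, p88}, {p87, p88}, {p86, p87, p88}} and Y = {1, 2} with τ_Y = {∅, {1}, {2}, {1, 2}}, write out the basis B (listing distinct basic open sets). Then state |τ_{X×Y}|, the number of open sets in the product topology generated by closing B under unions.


Basis B = {∅ × ∅, {p86} × {1}, {p86} × {2}, {p87} × {1}, {p87} × {2}, {p88} × {1}, {p88} × {2}, {p86} × {1, 2}, {p86, p87} × {1}, {p86, p88} × {1}, {p86, p87} × {2}, {p86, p88} × {2}, {p87} × {1, 2}, {p87, p88} × {1}, {p87, p88} × {2}, {p88} × {1, 2}, {p86, p87, p88} × {1}, {p86, p87, p88} × {2}, {p86, p87} × {1, 2}, {p86, p88} × {1, 2}, {p87, p88} × {1, 2}, {p86, p87, p88} × {1, 2}}; |τ_{X×Y}| = 64.

Enumerate products U × V with U ∈ τ_X, V ∈ τ_Y (deduplicated):
  ∅ × ∅ = {} (∅)
  {p86} × {1} = {(p86,1)}
  {p86} × {2} = {(p86,2)}
  {p87} × {1} = {(p87,1)}
  {p87} × {2} = {(p87,2)}
  {p88} × {1} = {(p88,1)}
  {p88} × {2} = {(p88,2)}
  {p86} × {1, 2} = {(p86,1), (p86,2)}
  {p86, p87} × {1} = {(p86,1), (p87,1)}
  {p86, p88} × {1} = {(p86,1), (p88,1)}
  {p86, p87} × {2} = {(p86,2), (p87,2)}
  {p86, p88} × {2} = {(p86,2), (p88,2)}
  {p87} × {1, 2} = {(p87,1), (p87,2)}
  {p87, p88} × {1} = {(p87,1), (p88,1)}
  {p87, p88} × {2} = {(p87,2), (p88,2)}
  {p88} × {1, 2} = {(p88,1), (p88,2)}
  {p86, p87, p88} × {1} = {(p86,1), (p87,1), (p88,1)}
  {p86, p87, p88} × {2} = {(p86,2), (p87,2), (p88,2)}
  {p86, p87} × {1, 2} = {(p86,1), (p86,2), (p87,1), (p87,2)}
  {p86, p88} × {1, 2} = {(p86,1), (p86,2), (p88,1), (p88,2)}
  {p87, p88} × {1, 2} = {(p87,1), (p87,2), (p88,1), (p88,2)}
  {p86, p87, p88} × {1, 2} = {(p86,1), (p86,2), (p87,1), (p87,2), (p88,1), (p88,2)}
These 22 distinct sets form the basis B.
Close under arbitrary unions to get τ_{X×Y}; counting gives |τ_{X×Y}| = 64.


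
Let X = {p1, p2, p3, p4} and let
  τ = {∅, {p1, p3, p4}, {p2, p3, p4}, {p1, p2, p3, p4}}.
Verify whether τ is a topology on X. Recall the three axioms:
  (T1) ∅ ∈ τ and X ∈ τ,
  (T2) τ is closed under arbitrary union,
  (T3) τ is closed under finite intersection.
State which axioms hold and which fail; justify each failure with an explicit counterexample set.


τ is NOT a topology on X.

Axiom (T1): ∅ ∈ τ? Yes; X ∈ τ? Yes.
Axiom (T2/T3): check pairwise unions and intersections of members of τ.
Counterexample for (T3): {p1, p3, p4} ∩ {p2, p3, p4} = {p3, p4} ∉ τ. Therefore τ is NOT a topology.


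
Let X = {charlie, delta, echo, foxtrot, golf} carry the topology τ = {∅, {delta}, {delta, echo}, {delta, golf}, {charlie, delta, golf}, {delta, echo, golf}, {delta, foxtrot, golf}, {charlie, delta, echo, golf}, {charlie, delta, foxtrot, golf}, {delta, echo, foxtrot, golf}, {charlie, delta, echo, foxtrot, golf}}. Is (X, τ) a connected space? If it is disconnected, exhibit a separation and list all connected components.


(X, τ) is connected.

Find clopen sets (U ∈ τ with X ∖ U ∈ τ):
  U = ∅, X ∖ U = {charlie, delta, echo, foxtrot, golf} — both open, so U is clopen.
  U = {charlie, delta, echo, foxtrot, golf}, X ∖ U = ∅ — both open, so U is clopen.
Only trivial clopens (∅ and X) exist, so (X, τ) is connected.
Compute connected components by grouping points that agree on all clopens:
  component: {charlie, delta, echo, foxtrot, golf}


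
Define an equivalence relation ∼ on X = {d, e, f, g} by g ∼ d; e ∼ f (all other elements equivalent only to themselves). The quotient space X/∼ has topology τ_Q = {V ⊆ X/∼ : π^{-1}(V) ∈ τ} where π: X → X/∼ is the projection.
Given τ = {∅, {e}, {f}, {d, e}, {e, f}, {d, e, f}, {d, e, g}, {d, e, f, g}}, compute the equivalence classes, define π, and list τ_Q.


X/∼ = {[d=g], [e=f]}; |τ_Q| = 3.

Equivalence classes: [d=g], [e=f].
Quotient map π: X → X/∼ sends d ↦ [d=g], e ↦ [e=f], f ↦ [e=f], g ↦ [d=g].
For each subset V ⊆ X/∼, compute π^{-1}(V) ⊆ X and check whether π^{-1}(V) ∈ τ. V is open in τ_Q iff π^{-1}(V) ∈ τ.
  V = {}: π^{-1}(V) = ∅ ∈ τ ✓.
  V = {[d=g]}: π^{-1}(V) = {d, g} ∉ τ ✗.
  V = {[e=f]}: π^{-1}(V) = {e, f} ∈ τ ✓.
  V = {[d=g], [e=f]}: π^{-1}(V) = {d, e, f, g} ∈ τ ✓.
Open sets in the quotient: τ_Q = {{}, {[e=f]}, {[d=g], [e=f]}} (3 elements).


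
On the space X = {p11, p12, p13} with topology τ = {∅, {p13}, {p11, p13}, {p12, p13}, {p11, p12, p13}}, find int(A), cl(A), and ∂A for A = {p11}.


int(A) = ∅, cl(A) = {p11}, ∂A = {p11}.

Closed sets in (X, τ) are complements of opens:
  closed(X, τ) = {∅, {p11}, {p12}, {p11, p12}, {p11, p12, p13}}.
int(A) = ⋃ {U ∈ τ : U ⊆ A}. Opens contained in A: ∅.
Taking the union of these: int(A) = ∅.
cl(A) = ⋂ {C closed : A ⊆ C}. Closed sets containing A: {p11}, {p11, p12}, {p11, p12, p13}.
Intersecting these: cl(A) = {p11}.
∂A = cl(A) ∖ int(A) = {p11} ∖ ∅ = {p11}.


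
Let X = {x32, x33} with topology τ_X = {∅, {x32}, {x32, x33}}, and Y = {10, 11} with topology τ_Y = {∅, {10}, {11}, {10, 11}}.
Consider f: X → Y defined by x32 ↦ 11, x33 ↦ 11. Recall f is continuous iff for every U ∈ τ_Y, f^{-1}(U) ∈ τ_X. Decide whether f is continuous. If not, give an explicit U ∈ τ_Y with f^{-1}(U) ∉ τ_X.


f IS continuous.

Compute f^{-1}(U) for each U ∈ τ_Y:
  U = ∅: f^{-1}(U) = ∅ ∈ τ_X ✓.
  U = {10}: f^{-1}(U) = ∅ ∈ τ_X ✓.
  U = {11}: f^{-1}(U) = {x32, x33} ∈ τ_X ✓.
  U = {10, 11}: f^{-1}(U) = {x32, x33} ∈ τ_X ✓.
Every preimage lies in τ_X, so f IS continuous.


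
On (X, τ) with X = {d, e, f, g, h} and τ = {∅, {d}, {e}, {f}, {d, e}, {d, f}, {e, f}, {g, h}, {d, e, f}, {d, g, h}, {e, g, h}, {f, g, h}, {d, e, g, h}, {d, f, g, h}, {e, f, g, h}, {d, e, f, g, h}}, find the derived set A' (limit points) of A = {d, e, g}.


A' = {h}

For each x ∈ X, list the open sets U ∈ τ with x ∈ U, then check whether U ∩ (A ∖ {x}) ≠ ∅ for every such U.
  x = d: open {d} ∋ x has {d} ∩ (A ∖ {d}) = ∅, so x is NOT a limit point.
  x = e: open {e} ∋ x has {e} ∩ (A ∖ {e}) = ∅, so x is NOT a limit point.
  x = f: open {f} ∋ x has {f} ∩ (A ∖ {f}) = ∅, so x is NOT a limit point.
  x = g: open {g, h} ∋ x has {g, h} ∩ (A ∖ {g}) = ∅, so x is NOT a limit point.
  x = h: opens ∋ x are {g, h}, {d, g, h}, {e, g, h}, {f, g, h}, {d, e, g, h}, {d, f, g, h}, {e, f, g, h}, {d, e, f, g, h}; each meets A ∖ {h}, so x IS a limit point.
Collecting: A' = {h}.


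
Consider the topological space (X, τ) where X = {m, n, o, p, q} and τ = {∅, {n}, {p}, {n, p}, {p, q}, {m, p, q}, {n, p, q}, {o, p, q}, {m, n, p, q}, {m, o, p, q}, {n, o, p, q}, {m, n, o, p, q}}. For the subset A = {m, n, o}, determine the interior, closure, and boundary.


int(A) = {n}, cl(A) = {m, n, o}, ∂A = {m, o}.

Closed sets in (X, τ) are complements of opens:
  closed(X, τ) = {∅, {m}, {n}, {o}, {m, n}, {m, o}, {n, o}, {m, n, o}, {m, o, q}, {m, n, o, q}, {m, o, p, q}, {m, n, o, p, q}}.
int(A) = ⋃ {U ∈ τ : U ⊆ A}. Opens contained in A: ∅, {n}.
Taking the union of these: int(A) = {n}.
cl(A) = ⋂ {C closed : A ⊆ C}. Closed sets containing A: {m, n, o}, {m, n, o, q}, {m, n, o, p, q}.
Intersecting these: cl(A) = {m, n, o}.
∂A = cl(A) ∖ int(A) = {m, n, o} ∖ {n} = {m, o}.


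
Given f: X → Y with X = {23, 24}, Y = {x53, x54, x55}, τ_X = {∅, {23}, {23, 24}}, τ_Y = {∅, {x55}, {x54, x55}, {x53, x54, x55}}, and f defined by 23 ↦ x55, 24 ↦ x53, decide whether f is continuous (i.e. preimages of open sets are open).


f IS continuous.

Compute f^{-1}(U) for each U ∈ τ_Y:
  U = ∅: f^{-1}(U) = ∅ ∈ τ_X ✓.
  U = {x55}: f^{-1}(U) = {23} ∈ τ_X ✓.
  U = {x54, x55}: f^{-1}(U) = {23} ∈ τ_X ✓.
  U = {x53, x54, x55}: f^{-1}(U) = {23, 24} ∈ τ_X ✓.
Every preimage lies in τ_X, so f IS continuous.


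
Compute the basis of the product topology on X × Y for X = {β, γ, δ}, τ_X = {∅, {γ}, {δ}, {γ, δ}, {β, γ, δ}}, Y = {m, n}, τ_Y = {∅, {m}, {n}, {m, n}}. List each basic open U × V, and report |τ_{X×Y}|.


Basis B = {∅ × ∅, {γ} × {m}, {γ} × {n}, {δ} × {m}, {δ} × {n}, {γ} × {m, n}, {γ, δ} × {m}, {γ, δ} × {n}, {δ} × {m, n}, {β, γ, δ} × {m}, {β, γ, δ} × {n}, {γ, δ} × {m, n}, {β, γ, δ} × {m, n}}; |τ_{X×Y}| = 25.

Enumerate products U × V with U ∈ τ_X, V ∈ τ_Y (deduplicated):
  ∅ × ∅ = {} (∅)
  {γ} × {m} = {(γ,m)}
  {γ} × {n} = {(γ,n)}
  {δ} × {m} = {(δ,m)}
  {δ} × {n} = {(δ,n)}
  {γ} × {m, n} = {(γ,m), (γ,n)}
  {γ, δ} × {m} = {(γ,m), (δ,m)}
  {γ, δ} × {n} = {(γ,n), (δ,n)}
  {δ} × {m, n} = {(δ,m), (δ,n)}
  {β, γ, δ} × {m} = {(β,m), (γ,m), (δ,m)}
  {β, γ, δ} × {n} = {(β,n), (γ,n), (δ,n)}
  {γ, δ} × {m, n} = {(γ,m), (γ,n), (δ,m), (δ,n)}
  {β, γ, δ} × {m, n} = {(β,m), (β,n), (γ,m), (γ,n), (δ,m), (δ,n)}
These 13 distinct sets form the basis B.
Close under arbitrary unions to get τ_{X×Y}; counting gives |τ_{X×Y}| = 25.


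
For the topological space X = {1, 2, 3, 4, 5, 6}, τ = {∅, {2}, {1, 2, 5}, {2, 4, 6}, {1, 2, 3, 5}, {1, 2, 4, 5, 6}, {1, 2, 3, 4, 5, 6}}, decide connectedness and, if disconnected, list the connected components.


(X, τ) is connected.

Find clopen sets (U ∈ τ with X ∖ U ∈ τ):
  U = ∅, X ∖ U = {1, 2, 3, 4, 5, 6} — both open, so U is clopen.
  U = {1, 2, 3, 4, 5, 6}, X ∖ U = ∅ — both open, so U is clopen.
Only trivial clopens (∅ and X) exist, so (X, τ) is connected.
Compute connected components by grouping points that agree on all clopens:
  component: {1, 2, 3, 4, 5, 6}


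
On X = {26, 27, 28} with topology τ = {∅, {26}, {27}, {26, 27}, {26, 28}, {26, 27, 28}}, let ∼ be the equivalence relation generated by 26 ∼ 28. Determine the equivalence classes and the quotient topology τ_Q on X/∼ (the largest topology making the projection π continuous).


X/∼ = {[26=28], [27]}; |τ_Q| = 4.

Equivalence classes: [26=28], [27].
Quotient map π: X → X/∼ sends 26 ↦ [26=28], 27 ↦ [27], 28 ↦ [26=28].
For each subset V ⊆ X/∼, compute π^{-1}(V) ⊆ X and check whether π^{-1}(V) ∈ τ. V is open in τ_Q iff π^{-1}(V) ∈ τ.
  V = {}: π^{-1}(V) = ∅ ∈ τ ✓.
  V = {[26=28]}: π^{-1}(V) = {26, 28} ∈ τ ✓.
  V = {[27]}: π^{-1}(V) = {27} ∈ τ ✓.
  V = {[26=28], [27]}: π^{-1}(V) = {26, 27, 28} ∈ τ ✓.
Open sets in the quotient: τ_Q = {{}, {[26=28]}, {[27]}, {[26=28], [27]}} (4 elements).


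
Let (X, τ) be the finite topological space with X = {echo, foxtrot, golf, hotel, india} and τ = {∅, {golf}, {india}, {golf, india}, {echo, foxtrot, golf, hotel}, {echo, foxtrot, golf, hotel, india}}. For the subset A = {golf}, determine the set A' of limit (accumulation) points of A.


A' = {echo, foxtrot, hotel}

For each x ∈ X, list the open sets U ∈ τ with x ∈ U, then check whether U ∩ (A ∖ {x}) ≠ ∅ for every such U.
  x = echo: opens ∋ x are {echo, foxtrot, golf, hotel}, {echo, foxtrot, golf, hotel, india}; each meets A ∖ {echo}, so x IS a limit point.
  x = foxtrot: opens ∋ x are {echo, foxtrot, golf, hotel}, {echo, foxtrot, golf, hotel, india}; each meets A ∖ {foxtrot}, so x IS a limit point.
  x = golf: open {golf} ∋ x has {golf} ∩ (A ∖ {golf}) = ∅, so x is NOT a limit point.
  x = hotel: opens ∋ x are {echo, foxtrot, golf, hotel}, {echo, foxtrot, golf, hotel, india}; each meets A ∖ {hotel}, so x IS a limit point.
  x = india: open {india} ∋ x has {india} ∩ (A ∖ {india}) = ∅, so x is NOT a limit point.
Collecting: A' = {echo, foxtrot, hotel}.


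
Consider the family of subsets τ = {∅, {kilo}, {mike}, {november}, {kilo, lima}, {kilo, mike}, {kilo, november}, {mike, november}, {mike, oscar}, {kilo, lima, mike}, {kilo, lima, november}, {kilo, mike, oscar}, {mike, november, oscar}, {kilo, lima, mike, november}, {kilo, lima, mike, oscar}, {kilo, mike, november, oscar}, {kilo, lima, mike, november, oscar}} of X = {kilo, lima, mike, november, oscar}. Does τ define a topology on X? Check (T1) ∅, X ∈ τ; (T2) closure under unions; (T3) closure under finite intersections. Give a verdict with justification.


τ is NOT a topology on X.

Axiom (T1): ∅ ∈ τ? Yes; X ∈ τ? Yes.
Axiom (T2/T3): check pairwise unions and intersections of members of τ.
Counterexample for (T2): {kilo} ∪ {mike, november} = {kilo, mike, november} ∉ τ. Therefore τ is NOT a topology.


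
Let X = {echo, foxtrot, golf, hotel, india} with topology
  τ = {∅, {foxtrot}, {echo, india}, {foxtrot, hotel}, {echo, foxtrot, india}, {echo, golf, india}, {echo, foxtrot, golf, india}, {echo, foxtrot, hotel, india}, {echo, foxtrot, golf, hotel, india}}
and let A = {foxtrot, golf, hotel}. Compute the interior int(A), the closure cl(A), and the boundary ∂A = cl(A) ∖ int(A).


int(A) = {foxtrot, hotel}, cl(A) = {foxtrot, golf, hotel}, ∂A = {golf}.

Closed sets in (X, τ) are complements of opens:
  closed(X, τ) = {∅, {golf}, {hotel}, {foxtrot, hotel}, {golf, hotel}, {echo, golf, india}, {foxtrot, golf, hotel}, {echo, golf, hotel, india}, {echo, foxtrot, golf, hotel, india}}.
int(A) = ⋃ {U ∈ τ : U ⊆ A}. Opens contained in A: ∅, {foxtrot}, {foxtrot, hotel}.
Taking the union of these: int(A) = {foxtrot, hotel}.
cl(A) = ⋂ {C closed : A ⊆ C}. Closed sets containing A: {foxtrot, golf, hotel}, {echo, foxtrot, golf, hotel, india}.
Intersecting these: cl(A) = {foxtrot, golf, hotel}.
∂A = cl(A) ∖ int(A) = {foxtrot, golf, hotel} ∖ {foxtrot, hotel} = {golf}.


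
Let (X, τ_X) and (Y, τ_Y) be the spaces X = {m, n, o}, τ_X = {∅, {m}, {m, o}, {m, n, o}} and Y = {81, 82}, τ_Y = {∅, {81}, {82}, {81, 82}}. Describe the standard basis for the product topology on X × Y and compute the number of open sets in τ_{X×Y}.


Basis B = {∅ × ∅, {m} × {81}, {m} × {82}, {m} × {81, 82}, {m, o} × {81}, {m, o} × {82}, {m, n, o} × {81}, {m, n, o} × {82}, {m, o} × {81, 82}, {m, n, o} × {81, 82}}; |τ_{X×Y}| = 16.

Enumerate products U × V with U ∈ τ_X, V ∈ τ_Y (deduplicated):
  ∅ × ∅ = {} (∅)
  {m} × {81} = {(m,81)}
  {m} × {82} = {(m,82)}
  {m} × {81, 82} = {(m,81), (m,82)}
  {m, o} × {81} = {(m,81), (o,81)}
  {m, o} × {82} = {(m,82), (o,82)}
  {m, n, o} × {81} = {(m,81), (n,81), (o,81)}
  {m, n, o} × {82} = {(m,82), (n,82), (o,82)}
  {m, o} × {81, 82} = {(m,81), (m,82), (o,81), (o,82)}
  {m, n, o} × {81, 82} = {(m,81), (m,82), (n,81), (n,82), (o,81), (o,82)}
These 10 distinct sets form the basis B.
Close under arbitrary unions to get τ_{X×Y}; counting gives |τ_{X×Y}| = 16.


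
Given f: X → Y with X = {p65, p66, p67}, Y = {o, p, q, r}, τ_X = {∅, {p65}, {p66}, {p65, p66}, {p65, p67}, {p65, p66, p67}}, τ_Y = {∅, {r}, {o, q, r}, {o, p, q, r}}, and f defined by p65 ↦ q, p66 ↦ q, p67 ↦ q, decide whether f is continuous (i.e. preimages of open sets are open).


f IS continuous.

Compute f^{-1}(U) for each U ∈ τ_Y:
  U = ∅: f^{-1}(U) = ∅ ∈ τ_X ✓.
  U = {r}: f^{-1}(U) = ∅ ∈ τ_X ✓.
  U = {o, q, r}: f^{-1}(U) = {p65, p66, p67} ∈ τ_X ✓.
  U = {o, p, q, r}: f^{-1}(U) = {p65, p66, p67} ∈ τ_X ✓.
Every preimage lies in τ_X, so f IS continuous.


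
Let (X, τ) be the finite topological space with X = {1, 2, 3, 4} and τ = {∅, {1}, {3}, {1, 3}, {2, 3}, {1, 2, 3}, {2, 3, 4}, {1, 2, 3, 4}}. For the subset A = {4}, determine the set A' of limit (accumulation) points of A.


A' = ∅

For each x ∈ X, list the open sets U ∈ τ with x ∈ U, then check whether U ∩ (A ∖ {x}) ≠ ∅ for every such U.
  x = 1: open {1} ∋ x has {1} ∩ (A ∖ {1}) = ∅, so x is NOT a limit point.
  x = 2: open {2, 3} ∋ x has {2, 3} ∩ (A ∖ {2}) = ∅, so x is NOT a limit point.
  x = 3: open {3} ∋ x has {3} ∩ (A ∖ {3}) = ∅, so x is NOT a limit point.
  x = 4: open {2, 3, 4} ∋ x has {2, 3, 4} ∩ (A ∖ {4}) = ∅, so x is NOT a limit point.
Collecting: A' = ∅.


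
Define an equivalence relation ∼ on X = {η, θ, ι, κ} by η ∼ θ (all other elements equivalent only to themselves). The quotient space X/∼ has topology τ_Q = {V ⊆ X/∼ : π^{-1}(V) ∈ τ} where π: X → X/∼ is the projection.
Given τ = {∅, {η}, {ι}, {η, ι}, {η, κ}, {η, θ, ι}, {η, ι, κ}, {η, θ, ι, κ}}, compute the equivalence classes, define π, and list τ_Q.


X/∼ = {[η=θ], [ι], [κ]}; |τ_Q| = 4.

Equivalence classes: [η=θ], [ι], [κ].
Quotient map π: X → X/∼ sends η ↦ [η=θ], θ ↦ [η=θ], ι ↦ [ι], κ ↦ [κ].
For each subset V ⊆ X/∼, compute π^{-1}(V) ⊆ X and check whether π^{-1}(V) ∈ τ. V is open in τ_Q iff π^{-1}(V) ∈ τ.
  V = {}: π^{-1}(V) = ∅ ∈ τ ✓.
  V = {[η=θ]}: π^{-1}(V) = {η, θ} ∉ τ ✗.
  V = {[ι]}: π^{-1}(V) = {ι} ∈ τ ✓.
  V = {[η=θ], [ι]}: π^{-1}(V) = {η, θ, ι} ∈ τ ✓.
  V = {[κ]}: π^{-1}(V) = {κ} ∉ τ ✗.
  V = {[η=θ], [κ]}: π^{-1}(V) = {η, θ, κ} ∉ τ ✗.
  V = {[ι], [κ]}: π^{-1}(V) = {ι, κ} ∉ τ ✗.
  V = {[η=θ], [ι], [κ]}: π^{-1}(V) = {η, θ, ι, κ} ∈ τ ✓.
Open sets in the quotient: τ_Q = {{}, {[ι]}, {[η=θ], [ι]}, {[η=θ], [ι], [κ]}} (4 elements).


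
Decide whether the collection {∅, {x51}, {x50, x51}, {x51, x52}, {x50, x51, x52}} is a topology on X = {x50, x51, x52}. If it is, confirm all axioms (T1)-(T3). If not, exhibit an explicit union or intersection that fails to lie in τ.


τ IS a topology on X.

Axiom (T1): ∅ ∈ τ? Yes; X ∈ τ? Yes.
Axiom (T2/T3): check pairwise unions and intersections of members of τ.
All pairwise intersections and unions checked — each lies in τ. Therefore τ satisfies (T1), (T2), (T3): it IS a topology on X.


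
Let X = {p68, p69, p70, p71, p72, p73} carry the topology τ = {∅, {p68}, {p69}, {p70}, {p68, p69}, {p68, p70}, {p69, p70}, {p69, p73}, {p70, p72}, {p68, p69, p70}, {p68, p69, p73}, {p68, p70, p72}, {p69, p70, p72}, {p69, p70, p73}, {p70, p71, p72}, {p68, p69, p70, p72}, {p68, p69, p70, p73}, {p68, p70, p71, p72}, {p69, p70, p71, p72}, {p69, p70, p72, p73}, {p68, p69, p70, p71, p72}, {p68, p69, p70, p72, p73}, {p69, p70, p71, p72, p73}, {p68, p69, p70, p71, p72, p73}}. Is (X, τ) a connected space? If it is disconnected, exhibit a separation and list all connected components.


(X, τ) is disconnected; components = [{p68}, {p69, p73}, {p70, p71, p72}].

Find clopen sets (U ∈ τ with X ∖ U ∈ τ):
  U = ∅, X ∖ U = {p68, p69, p70, p71, p72, p73} — both open, so U is clopen.
  U = {p68}, X ∖ U = {p69, p70, p71, p72, p73} — both open, so U is clopen.
  U = {p69, p73}, X ∖ U = {p68, p70, p71, p72} — both open, so U is clopen.
  U = {p68, p69, p73}, X ∖ U = {p70, p71, p72} — both open, so U is clopen.
  U = {p70, p71, p72}, X ∖ U = {p68, p69, p73} — both open, so U is clopen.
  U = {p68, p70, p71, p72}, X ∖ U = {p69, p73} — both open, so U is clopen.
  U = {p69, p70, p71, p72, p73}, X ∖ U = {p68} — both open, so U is clopen.
  U = {p68, p69, p70, p71, p72, p73}, X ∖ U = ∅ — both open, so U is clopen.
Nontrivial clopen(s) exist: e.g. {p68, p70, p71, p72}. So (X, τ) is disconnected.
Compute connected components by grouping points that agree on all clopens:
  component: {p68}
  component: {p69, p73}
  component: {p70, p71, p72}


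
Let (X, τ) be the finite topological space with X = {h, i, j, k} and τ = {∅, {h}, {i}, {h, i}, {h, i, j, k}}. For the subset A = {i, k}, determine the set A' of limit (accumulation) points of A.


A' = {j, k}

For each x ∈ X, list the open sets U ∈ τ with x ∈ U, then check whether U ∩ (A ∖ {x}) ≠ ∅ for every such U.
  x = h: open {h} ∋ x has {h} ∩ (A ∖ {h}) = ∅, so x is NOT a limit point.
  x = i: open {i} ∋ x has {i} ∩ (A ∖ {i}) = ∅, so x is NOT a limit point.
  x = j: opens ∋ x are {h, i, j, k}; each meets A ∖ {j}, so x IS a limit point.
  x = k: opens ∋ x are {h, i, j, k}; each meets A ∖ {k}, so x IS a limit point.
Collecting: A' = {j, k}.


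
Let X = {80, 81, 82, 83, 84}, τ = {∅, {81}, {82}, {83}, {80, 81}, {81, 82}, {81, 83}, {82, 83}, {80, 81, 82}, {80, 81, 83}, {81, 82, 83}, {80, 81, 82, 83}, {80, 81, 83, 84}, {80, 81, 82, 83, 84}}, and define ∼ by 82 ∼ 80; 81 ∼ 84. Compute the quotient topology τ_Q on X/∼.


X/∼ = {[80=82], [81=84], [83]}; |τ_Q| = 3.

Equivalence classes: [80=82], [81=84], [83].
Quotient map π: X → X/∼ sends 80 ↦ [80=82], 81 ↦ [81=84], 82 ↦ [80=82], 83 ↦ [83], 84 ↦ [81=84].
For each subset V ⊆ X/∼, compute π^{-1}(V) ⊆ X and check whether π^{-1}(V) ∈ τ. V is open in τ_Q iff π^{-1}(V) ∈ τ.
  V = {}: π^{-1}(V) = ∅ ∈ τ ✓.
  V = {[80=82]}: π^{-1}(V) = {80, 82} ∉ τ ✗.
  V = {[81=84]}: π^{-1}(V) = {81, 84} ∉ τ ✗.
  V = {[80=82], [81=84]}: π^{-1}(V) = {80, 81, 82, 84} ∉ τ ✗.
  V = {[83]}: π^{-1}(V) = {83} ∈ τ ✓.
  V = {[80=82], [83]}: π^{-1}(V) = {80, 82, 83} ∉ τ ✗.
  V = {[81=84], [83]}: π^{-1}(V) = {81, 83, 84} ∉ τ ✗.
  V = {[80=82], [81=84], [83]}: π^{-1}(V) = {80, 81, 82, 83, 84} ∈ τ ✓.
Open sets in the quotient: τ_Q = {{}, {[83]}, {[80=82], [81=84], [83]}} (3 elements).


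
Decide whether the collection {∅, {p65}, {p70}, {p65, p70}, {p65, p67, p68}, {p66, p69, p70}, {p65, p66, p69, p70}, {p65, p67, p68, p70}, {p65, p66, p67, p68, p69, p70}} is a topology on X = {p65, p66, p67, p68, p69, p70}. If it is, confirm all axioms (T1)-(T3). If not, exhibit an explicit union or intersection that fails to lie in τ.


τ IS a topology on X.

Axiom (T1): ∅ ∈ τ? Yes; X ∈ τ? Yes.
Axiom (T2/T3): check pairwise unions and intersections of members of τ.
All pairwise intersections and unions checked — each lies in τ. Therefore τ satisfies (T1), (T2), (T3): it IS a topology on X.


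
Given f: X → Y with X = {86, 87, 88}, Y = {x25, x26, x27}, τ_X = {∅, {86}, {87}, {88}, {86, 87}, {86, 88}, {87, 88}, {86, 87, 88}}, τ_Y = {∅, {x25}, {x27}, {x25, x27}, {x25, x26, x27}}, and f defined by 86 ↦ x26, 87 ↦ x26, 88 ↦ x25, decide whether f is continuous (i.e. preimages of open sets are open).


f IS continuous.

Compute f^{-1}(U) for each U ∈ τ_Y:
  U = ∅: f^{-1}(U) = ∅ ∈ τ_X ✓.
  U = {x25}: f^{-1}(U) = {88} ∈ τ_X ✓.
  U = {x27}: f^{-1}(U) = ∅ ∈ τ_X ✓.
  U = {x25, x27}: f^{-1}(U) = {88} ∈ τ_X ✓.
  U = {x25, x26, x27}: f^{-1}(U) = {86, 87, 88} ∈ τ_X ✓.
Every preimage lies in τ_X, so f IS continuous.


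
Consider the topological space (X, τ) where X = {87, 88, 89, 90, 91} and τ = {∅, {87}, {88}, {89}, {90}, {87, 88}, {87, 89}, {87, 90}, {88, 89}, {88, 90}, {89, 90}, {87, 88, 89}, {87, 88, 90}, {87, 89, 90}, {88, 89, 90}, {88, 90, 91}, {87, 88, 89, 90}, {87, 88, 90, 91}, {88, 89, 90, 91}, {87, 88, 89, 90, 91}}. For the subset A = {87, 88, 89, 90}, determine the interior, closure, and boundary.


int(A) = {87, 88, 89, 90}, cl(A) = {87, 88, 89, 90, 91}, ∂A = {91}.

Closed sets in (X, τ) are complements of opens:
  closed(X, τ) = {∅, {87}, {89}, {91}, {87, 89}, {87, 91}, {88, 91}, {89, 91}, {90, 91}, {87, 88, 91}, {87, 89, 91}, {87, 90, 91}, {88, 89, 91}, {88, 90, 91}, {89, 90, 91}, {87, 88, 89, 91}, {87, 88, 90, 91}, {87, 89, 90, 91}, {88, 89, 90, 91}, {87, 88, 89, 90, 91}}.
int(A) = ⋃ {U ∈ τ : U ⊆ A}. Opens contained in A: ∅, {87}, {88}, {89}, {90}, {87, 88}, {87, 89}, {87, 90}, {88, 89}, {88, 90}, {89, 90}, {87, 88, 89}, {87, 88, 90}, {87, 89, 90}, {88, 89, 90}, {87, 88, 89, 90}.
Taking the union of these: int(A) = {87, 88, 89, 90}.
cl(A) = ⋂ {C closed : A ⊆ C}. Closed sets containing A: {87, 88, 89, 90, 91}.
Intersecting these: cl(A) = {87, 88, 89, 90, 91}.
∂A = cl(A) ∖ int(A) = {87, 88, 89, 90, 91} ∖ {87, 88, 89, 90} = {91}.


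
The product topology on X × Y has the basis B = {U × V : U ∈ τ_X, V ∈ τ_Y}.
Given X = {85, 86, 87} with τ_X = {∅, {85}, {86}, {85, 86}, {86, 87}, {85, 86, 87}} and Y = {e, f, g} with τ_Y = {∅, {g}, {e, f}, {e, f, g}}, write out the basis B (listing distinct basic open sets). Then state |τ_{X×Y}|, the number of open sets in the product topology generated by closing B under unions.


Basis B = {∅ × ∅, {85} × {g}, {86} × {g}, {85} × {e, f}, {85, 86} × {g}, {86} × {e, f}, {86, 87} × {g}, {85} × {e, f, g}, {85, 86, 87} × {g}, {86} × {e, f, g}, {85, 86} × {e, f}, {86, 87} × {e, f}, {85, 86} × {e, f, g}, {85, 86, 87} × {e, f}, {86, 87} × {e, f, g}, {85, 86, 87} × {e, f, g}}; |τ_{X×Y}| = 36.

Enumerate products U × V with U ∈ τ_X, V ∈ τ_Y (deduplicated):
  ∅ × ∅ = {} (∅)
  {85} × {g} = {(85,g)}
  {86} × {g} = {(86,g)}
  {85} × {e, f} = {(85,e), (85,f)}
  {85, 86} × {g} = {(85,g), (86,g)}
  {86} × {e, f} = {(86,e), (86,f)}
  {86, 87} × {g} = {(86,g), (87,g)}
  {85} × {e, f, g} = {(85,e), (85,f), (85,g)}
  {85, 86, 87} × {g} = {(85,g), (86,g), (87,g)}
  {86} × {e, f, g} = {(86,e), (86,f), (86,g)}
  {85, 86} × {e, f} = {(85,e), (85,f), (86,e), (86,f)}
  {86, 87} × {e, f} = {(86,e), (86,f), (87,e), (87,f)}
  {85, 86} × {e, f, g} = {(85,e), (85,f), (85,g), (86,e), (86,f), (86,g)}
  {85, 86, 87} × {e, f} = {(85,e), (85,f), (86,e), (86,f), (87,e), (87,f)}
  {86, 87} × {e, f, g} = {(86,e), (86,f), (86,g), (87,e), (87,f), (87,g)}
  {85, 86, 87} × {e, f, g} = {(85,e), (85,f), (85,g), (86,e), (86,f), (86,g), (87,e), (87,f), (87,g)}
These 16 distinct sets form the basis B.
Close under arbitrary unions to get τ_{X×Y}; counting gives |τ_{X×Y}| = 36.


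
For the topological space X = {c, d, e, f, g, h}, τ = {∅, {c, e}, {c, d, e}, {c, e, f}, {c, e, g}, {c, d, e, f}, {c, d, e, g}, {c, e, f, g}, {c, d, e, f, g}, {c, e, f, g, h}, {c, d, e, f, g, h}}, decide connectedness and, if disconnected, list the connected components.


(X, τ) is connected.

Find clopen sets (U ∈ τ with X ∖ U ∈ τ):
  U = ∅, X ∖ U = {c, d, e, f, g, h} — both open, so U is clopen.
  U = {c, d, e, f, g, h}, X ∖ U = ∅ — both open, so U is clopen.
Only trivial clopens (∅ and X) exist, so (X, τ) is connected.
Compute connected components by grouping points that agree on all clopens:
  component: {c, d, e, f, g, h}


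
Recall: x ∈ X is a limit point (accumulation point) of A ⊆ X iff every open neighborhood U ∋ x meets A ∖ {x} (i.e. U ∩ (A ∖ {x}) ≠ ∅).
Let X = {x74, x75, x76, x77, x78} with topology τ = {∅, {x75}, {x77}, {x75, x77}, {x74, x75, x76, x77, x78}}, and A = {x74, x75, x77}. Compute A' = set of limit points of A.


A' = {x74, x76, x78}

For each x ∈ X, list the open sets U ∈ τ with x ∈ U, then check whether U ∩ (A ∖ {x}) ≠ ∅ for every such U.
  x = x74: opens ∋ x are {x74, x75, x76, x77, x78}; each meets A ∖ {x74}, so x IS a limit point.
  x = x75: open {x75} ∋ x has {x75} ∩ (A ∖ {x75}) = ∅, so x is NOT a limit point.
  x = x76: opens ∋ x are {x74, x75, x76, x77, x78}; each meets A ∖ {x76}, so x IS a limit point.
  x = x77: open {x77} ∋ x has {x77} ∩ (A ∖ {x77}) = ∅, so x is NOT a limit point.
  x = x78: opens ∋ x are {x74, x75, x76, x77, x78}; each meets A ∖ {x78}, so x IS a limit point.
Collecting: A' = {x74, x76, x78}.


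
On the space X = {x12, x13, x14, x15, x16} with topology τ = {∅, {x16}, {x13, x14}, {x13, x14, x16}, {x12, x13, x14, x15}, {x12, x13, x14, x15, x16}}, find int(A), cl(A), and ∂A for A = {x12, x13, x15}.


int(A) = ∅, cl(A) = {x12, x13, x14, x15}, ∂A = {x12, x13, x14, x15}.

Closed sets in (X, τ) are complements of opens:
  closed(X, τ) = {∅, {x16}, {x12, x15}, {x12, x15, x16}, {x12, x13, x14, x15}, {x12, x13, x14, x15, x16}}.
int(A) = ⋃ {U ∈ τ : U ⊆ A}. Opens contained in A: ∅.
Taking the union of these: int(A) = ∅.
cl(A) = ⋂ {C closed : A ⊆ C}. Closed sets containing A: {x12, x13, x14, x15}, {x12, x13, x14, x15, x16}.
Intersecting these: cl(A) = {x12, x13, x14, x15}.
∂A = cl(A) ∖ int(A) = {x12, x13, x14, x15} ∖ ∅ = {x12, x13, x14, x15}.
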